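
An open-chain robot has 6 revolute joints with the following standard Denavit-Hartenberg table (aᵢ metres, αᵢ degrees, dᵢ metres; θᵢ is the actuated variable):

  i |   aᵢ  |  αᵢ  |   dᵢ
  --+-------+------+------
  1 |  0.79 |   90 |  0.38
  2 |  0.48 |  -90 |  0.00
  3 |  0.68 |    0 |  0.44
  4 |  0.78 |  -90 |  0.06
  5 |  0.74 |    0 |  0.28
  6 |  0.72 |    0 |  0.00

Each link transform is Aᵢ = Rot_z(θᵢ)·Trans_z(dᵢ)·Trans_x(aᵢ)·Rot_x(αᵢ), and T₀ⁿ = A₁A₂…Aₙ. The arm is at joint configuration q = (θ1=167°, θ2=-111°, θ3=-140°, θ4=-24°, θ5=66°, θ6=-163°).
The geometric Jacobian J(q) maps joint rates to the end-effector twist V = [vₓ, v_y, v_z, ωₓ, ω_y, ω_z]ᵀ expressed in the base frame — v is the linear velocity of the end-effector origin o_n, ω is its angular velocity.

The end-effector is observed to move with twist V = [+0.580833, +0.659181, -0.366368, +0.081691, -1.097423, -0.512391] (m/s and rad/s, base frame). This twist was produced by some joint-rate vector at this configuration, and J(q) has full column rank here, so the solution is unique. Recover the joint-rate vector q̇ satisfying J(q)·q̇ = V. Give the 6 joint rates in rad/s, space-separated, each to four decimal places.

-0.8060 -0.5030 -0.1990 -0.2110 -0.2220 -0.3480

o_n = [-1.3600, 1.3198, 1.0445]
J₁: ẑ×o_n = [-1.3198, -1.3600, 0.0000], ω = ẑ
J2: z=[0.2250, 0.9744, 0.0000] o=[-0.7698, 0.1777, 0.3800] → [0.6474, -0.1495, 0.8320, 0.2250, 0.9744, 0.0000]
J3: z=[-0.9097, 0.2100, -0.3584] o=[-0.6021, 0.1390, -0.0681] → [0.6568, 1.2836, -0.9149, -0.9097, 0.2100, -0.3584]
J4: z=[-0.9097, 0.2100, -0.3584] o=[-1.0860, 0.6993, 0.2605] → [0.3870, 0.8113, -0.5069, -0.9097, 0.2100, -0.3584]
J5: z=[0.3125, 0.9144, -0.2573] o=[-1.3540, 0.9818, 0.9390] → [0.1834, -0.0314, 0.1111, 0.3125, 0.9144, -0.2573]
J6: z=[0.3125, 0.9144, -0.2573] o=[-0.7339, 1.2001, 1.3793] → [-0.2754, 0.2657, 0.6099, 0.3125, 0.9144, -0.2573]
q̇ = J⁺·V = [-0.8060, -0.5030, -0.1990, -0.2110, -0.2220, -0.3480]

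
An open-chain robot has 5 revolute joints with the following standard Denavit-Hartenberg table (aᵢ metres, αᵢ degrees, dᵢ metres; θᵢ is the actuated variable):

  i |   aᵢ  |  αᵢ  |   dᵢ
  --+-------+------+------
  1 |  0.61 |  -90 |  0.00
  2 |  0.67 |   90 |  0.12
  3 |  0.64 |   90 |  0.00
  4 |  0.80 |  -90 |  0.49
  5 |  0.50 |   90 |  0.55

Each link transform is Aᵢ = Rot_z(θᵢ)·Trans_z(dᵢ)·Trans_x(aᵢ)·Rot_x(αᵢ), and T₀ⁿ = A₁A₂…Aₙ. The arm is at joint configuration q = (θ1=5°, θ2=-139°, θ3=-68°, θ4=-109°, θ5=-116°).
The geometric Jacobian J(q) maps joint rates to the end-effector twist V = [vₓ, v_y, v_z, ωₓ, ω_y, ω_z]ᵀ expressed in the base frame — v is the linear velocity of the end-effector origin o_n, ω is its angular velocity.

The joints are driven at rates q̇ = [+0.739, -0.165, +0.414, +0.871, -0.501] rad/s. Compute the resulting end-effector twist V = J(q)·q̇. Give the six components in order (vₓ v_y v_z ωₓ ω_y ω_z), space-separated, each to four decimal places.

-0.2578 -0.1348 0.2612 0.3679 -0.0201 -0.3428

o_n = [1.0600, -1.0437, 0.6564]
J₁: ẑ×o_n = [1.0437, 1.0600, -0.0000], ω = ẑ
J2: z=[-0.0872, 0.9962, 0.0000] o=[0.6077, 0.0532, 0.0000] → [0.6539, 0.0572, -0.3550, -0.0872, 0.9962, 0.0000]
J3: z=[-0.6536, -0.0572, -0.7547] o=[0.0935, 0.1286, 0.4396] → [-0.8972, -0.5877, 0.8215, -0.6536, -0.0572, -0.7547]
J4: z=[0.7297, -0.3122, -0.6083] o=[-0.0350, -0.4783, 0.5968] → [-0.3625, -0.7095, -0.0708, 0.7297, -0.3122, -0.6083]
J5: z=[0.0229, -0.8780, 0.4781] o=[0.8692, -0.3410, 0.8057] → [0.4670, 0.0946, 0.1514, 0.0229, -0.8780, 0.4781]
V = J·q̇ = [-0.2578, -0.1348, 0.2612, 0.3679, -0.0201, -0.3428]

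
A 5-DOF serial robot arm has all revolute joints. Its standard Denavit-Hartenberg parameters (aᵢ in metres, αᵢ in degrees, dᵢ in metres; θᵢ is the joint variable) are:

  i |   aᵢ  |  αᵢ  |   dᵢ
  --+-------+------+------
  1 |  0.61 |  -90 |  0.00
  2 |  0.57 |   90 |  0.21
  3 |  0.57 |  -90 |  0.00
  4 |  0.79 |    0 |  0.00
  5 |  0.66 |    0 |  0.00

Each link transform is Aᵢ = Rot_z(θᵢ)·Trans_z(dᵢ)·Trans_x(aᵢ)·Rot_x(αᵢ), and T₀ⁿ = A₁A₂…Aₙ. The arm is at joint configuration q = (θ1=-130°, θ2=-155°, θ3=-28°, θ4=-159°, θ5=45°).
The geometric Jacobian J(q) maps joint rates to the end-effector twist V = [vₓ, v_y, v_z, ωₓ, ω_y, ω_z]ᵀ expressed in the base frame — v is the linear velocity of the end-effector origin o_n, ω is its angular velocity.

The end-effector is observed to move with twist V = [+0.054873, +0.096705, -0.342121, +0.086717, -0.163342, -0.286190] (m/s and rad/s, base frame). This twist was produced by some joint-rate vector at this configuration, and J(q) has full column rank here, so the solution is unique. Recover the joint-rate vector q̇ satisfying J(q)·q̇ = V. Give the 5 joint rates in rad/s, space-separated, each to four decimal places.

o_n = [0.2741, -0.3185, -0.7248]
J₁: ẑ×o_n = [0.3185, 0.2741, -0.0000], ω = ẑ
J2: z=[0.7660, -0.6428, 0.0000] o=[-0.3921, -0.4673, 0.0000] → [0.4659, 0.5552, 0.5422, 0.7660, -0.6428, 0.0000]
J3: z=[0.2717, 0.3237, -0.9063] o=[0.1008, -0.2065, 0.2409] → [-0.4141, 0.1053, -0.0865, 0.2717, 0.3237, -0.9063]
J4: z=[0.9499, -0.2416, 0.1984] o=[0.1890, 0.3149, 0.4536] → [0.4104, 1.1362, -0.5811, 0.9499, -0.2416, 0.1984]
J5: z=[0.9499, -0.2416, 0.1984] o=[0.1518, -0.2681, -0.0782] → [0.1662, 0.6385, -0.0183, 0.9499, -0.2416, 0.1984]
q̇ = J⁺·V = [-0.8960, -0.1950, -0.5820, 0.4960, -0.0810]

-0.8960 -0.1950 -0.5820 0.4960 -0.0810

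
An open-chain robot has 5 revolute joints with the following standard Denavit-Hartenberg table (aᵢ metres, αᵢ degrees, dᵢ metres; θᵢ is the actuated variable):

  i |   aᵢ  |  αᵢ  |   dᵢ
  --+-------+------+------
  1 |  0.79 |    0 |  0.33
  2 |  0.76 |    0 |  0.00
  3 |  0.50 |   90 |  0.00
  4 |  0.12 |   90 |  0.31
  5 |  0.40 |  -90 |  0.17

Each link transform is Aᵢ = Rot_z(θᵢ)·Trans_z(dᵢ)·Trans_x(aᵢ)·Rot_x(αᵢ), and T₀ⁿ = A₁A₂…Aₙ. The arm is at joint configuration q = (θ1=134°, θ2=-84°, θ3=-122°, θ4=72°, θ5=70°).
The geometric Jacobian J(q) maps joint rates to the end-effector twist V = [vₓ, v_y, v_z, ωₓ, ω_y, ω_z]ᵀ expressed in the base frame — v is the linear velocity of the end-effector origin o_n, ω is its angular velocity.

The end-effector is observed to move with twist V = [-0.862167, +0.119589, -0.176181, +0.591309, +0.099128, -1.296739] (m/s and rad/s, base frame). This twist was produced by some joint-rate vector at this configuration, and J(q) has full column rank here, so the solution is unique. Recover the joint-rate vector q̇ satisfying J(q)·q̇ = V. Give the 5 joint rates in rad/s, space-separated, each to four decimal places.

0.0780 -0.6360 -0.7100 -0.5930 0.0930

o_n = [-0.4836, 0.2338, 0.5217]
J₁: ẑ×o_n = [-0.2338, -0.4836, 0.0000], ω = ẑ
J2: z=[0.0000, 0.0000, 1.0000] o=[-0.5488, 0.5683, 0.3300] → [0.3345, 0.0652, -0.0000, 0.0000, 0.0000, 1.0000]
J3: z=[0.0000, 0.0000, 1.0000] o=[-0.0603, 1.1505, 0.3300] → [0.9167, -0.4233, 0.0000, 0.0000, 0.0000, 1.0000]
J4: z=[-0.9511, -0.3090, 0.0000] o=[0.0942, 0.6749, 0.3300] → [-0.0592, 0.1823, 0.2410, -0.9511, -0.3090, 0.0000]
J5: z=[0.2939, -0.9045, -0.3090] o=[-0.1891, 0.5439, 0.4441] → [-0.1660, 0.0682, -0.3575, 0.2939, -0.9045, -0.3090]
q̇ = J⁺·V = [0.0780, -0.6360, -0.7100, -0.5930, 0.0930]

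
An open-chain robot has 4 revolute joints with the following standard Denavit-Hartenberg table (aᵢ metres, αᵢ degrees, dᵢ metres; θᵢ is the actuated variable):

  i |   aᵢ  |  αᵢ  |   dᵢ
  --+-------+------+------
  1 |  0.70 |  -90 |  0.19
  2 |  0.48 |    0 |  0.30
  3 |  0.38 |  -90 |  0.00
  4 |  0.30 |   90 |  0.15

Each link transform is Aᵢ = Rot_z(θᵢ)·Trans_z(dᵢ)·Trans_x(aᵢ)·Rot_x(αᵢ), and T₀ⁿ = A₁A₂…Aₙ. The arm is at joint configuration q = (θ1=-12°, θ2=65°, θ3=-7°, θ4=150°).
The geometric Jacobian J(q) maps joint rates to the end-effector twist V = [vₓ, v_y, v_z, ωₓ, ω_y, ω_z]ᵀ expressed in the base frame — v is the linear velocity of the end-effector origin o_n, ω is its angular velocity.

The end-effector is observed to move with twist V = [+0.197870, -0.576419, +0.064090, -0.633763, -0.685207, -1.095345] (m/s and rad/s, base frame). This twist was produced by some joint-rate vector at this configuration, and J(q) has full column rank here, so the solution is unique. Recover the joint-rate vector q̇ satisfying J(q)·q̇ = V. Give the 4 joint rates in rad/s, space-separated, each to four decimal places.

-0.7970 -0.2140 -0.5880 0.5630

o_n = [0.8522, -0.0278, -0.4264]
J₁: ẑ×o_n = [0.0278, 0.8522, -0.0000], ω = ẑ
J2: z=[0.2079, 0.9781, 0.0000] o=[0.6847, -0.1455, 0.1900] → [-0.6030, 0.1282, -0.1393, 0.2079, 0.9781, 0.0000]
J3: z=[0.2079, 0.9781, 0.0000] o=[0.9455, 0.1057, -0.2450] → [-0.1775, 0.0377, 0.0635, 0.2079, 0.9781, 0.0000]
J4: z=[-0.8295, 0.1763, -0.5299] o=[1.1425, 0.0639, -0.5673] → [-0.0237, 0.2707, 0.1272, -0.8295, 0.1763, -0.5299]
q̇ = J⁺·V = [-0.7970, -0.2140, -0.5880, 0.5630]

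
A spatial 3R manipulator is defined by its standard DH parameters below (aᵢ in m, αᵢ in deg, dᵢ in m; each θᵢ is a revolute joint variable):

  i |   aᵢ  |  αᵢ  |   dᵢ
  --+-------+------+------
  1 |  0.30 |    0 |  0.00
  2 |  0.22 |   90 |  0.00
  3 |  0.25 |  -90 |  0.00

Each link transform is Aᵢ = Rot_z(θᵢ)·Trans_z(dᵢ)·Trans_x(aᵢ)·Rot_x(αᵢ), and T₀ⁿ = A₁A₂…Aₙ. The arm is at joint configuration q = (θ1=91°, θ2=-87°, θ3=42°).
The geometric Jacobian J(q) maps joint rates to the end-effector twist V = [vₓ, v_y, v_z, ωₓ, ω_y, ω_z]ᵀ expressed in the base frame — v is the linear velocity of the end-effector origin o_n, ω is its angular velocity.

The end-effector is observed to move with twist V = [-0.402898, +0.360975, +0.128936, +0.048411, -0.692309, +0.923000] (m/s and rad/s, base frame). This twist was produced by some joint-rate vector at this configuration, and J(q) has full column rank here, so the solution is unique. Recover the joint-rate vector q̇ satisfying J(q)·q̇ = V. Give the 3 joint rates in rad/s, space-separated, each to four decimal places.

o_n = [0.3996, 0.3283, 0.1673]
J₁: ẑ×o_n = [-0.3283, 0.3996, 0.0000], ω = ẑ
J2: z=[0.0000, 0.0000, 1.0000] o=[-0.0052, 0.3000, 0.0000] → [-0.0283, 0.4048, 0.0000, 0.0000, 0.0000, 1.0000]
J3: z=[0.0698, -0.9976, 0.0000] o=[0.2142, 0.3153, 0.0000] → [-0.1669, -0.0117, 0.1858, 0.0698, -0.9976, 0.0000]
q̇ = J⁺·V = [0.8700, 0.0530, 0.6940]

0.8700 0.0530 0.6940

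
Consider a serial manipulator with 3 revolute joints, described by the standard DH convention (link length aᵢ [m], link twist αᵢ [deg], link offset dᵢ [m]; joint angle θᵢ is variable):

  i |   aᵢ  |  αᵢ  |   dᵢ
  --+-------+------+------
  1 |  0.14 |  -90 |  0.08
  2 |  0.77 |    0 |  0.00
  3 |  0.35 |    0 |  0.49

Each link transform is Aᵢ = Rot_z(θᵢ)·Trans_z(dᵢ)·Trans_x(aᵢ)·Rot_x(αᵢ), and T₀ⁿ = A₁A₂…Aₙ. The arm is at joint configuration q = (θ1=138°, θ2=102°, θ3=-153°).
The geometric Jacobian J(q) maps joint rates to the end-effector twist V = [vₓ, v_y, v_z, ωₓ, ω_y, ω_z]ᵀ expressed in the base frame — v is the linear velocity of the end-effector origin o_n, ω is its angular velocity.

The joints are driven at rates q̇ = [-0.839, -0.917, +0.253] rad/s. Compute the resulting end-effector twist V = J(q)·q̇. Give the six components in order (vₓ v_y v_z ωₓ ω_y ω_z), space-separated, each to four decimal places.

-0.5722 0.7412 -0.0006 0.4443 0.4934 -0.8390

o_n = [-0.4766, -0.2302, -0.4012]
J₁: ẑ×o_n = [0.2302, -0.4766, 0.0000], ω = ẑ
J2: z=[-0.6691, -0.7431, 0.0000] o=[-0.1040, 0.0937, 0.0800] → [0.3576, -0.3220, -0.0602, -0.6691, -0.7431, 0.0000]
J3: z=[-0.6691, -0.7431, 0.0000] o=[0.0149, -0.0134, -0.6732] → [-0.2021, 0.1820, -0.2203, -0.6691, -0.7431, 0.0000]
V = J·q̇ = [-0.5722, 0.7412, -0.0006, 0.4443, 0.4934, -0.8390]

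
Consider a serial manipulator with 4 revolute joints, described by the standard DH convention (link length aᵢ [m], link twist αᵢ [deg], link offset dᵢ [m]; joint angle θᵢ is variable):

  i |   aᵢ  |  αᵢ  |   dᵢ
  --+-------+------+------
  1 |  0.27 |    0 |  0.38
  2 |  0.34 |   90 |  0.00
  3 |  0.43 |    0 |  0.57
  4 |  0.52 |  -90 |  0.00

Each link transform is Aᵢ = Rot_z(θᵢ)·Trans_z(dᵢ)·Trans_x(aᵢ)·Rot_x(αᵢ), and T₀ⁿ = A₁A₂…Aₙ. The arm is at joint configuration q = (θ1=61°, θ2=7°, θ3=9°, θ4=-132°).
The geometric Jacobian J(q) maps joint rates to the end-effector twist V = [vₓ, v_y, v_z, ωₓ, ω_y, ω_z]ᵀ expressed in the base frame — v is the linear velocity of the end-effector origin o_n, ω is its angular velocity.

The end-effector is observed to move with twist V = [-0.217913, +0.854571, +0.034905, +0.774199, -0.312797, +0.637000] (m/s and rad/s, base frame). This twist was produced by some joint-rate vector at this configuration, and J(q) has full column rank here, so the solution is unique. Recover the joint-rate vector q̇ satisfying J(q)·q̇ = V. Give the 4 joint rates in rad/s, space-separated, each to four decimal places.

0.8040 -0.1670 0.6390 0.1960

o_n = [0.8398, 0.4691, 0.0112]
J₁: ẑ×o_n = [-0.4691, 0.8398, 0.0000], ω = ẑ
J2: z=[0.0000, 0.0000, 1.0000] o=[0.1309, 0.2361, 0.3800] → [-0.2329, 0.7089, 0.0000, 0.0000, 0.0000, 1.0000]
J3: z=[0.9272, -0.3746, 0.0000] o=[0.2583, 0.5514, 0.3800] → [0.1382, 0.3420, 0.1415, 0.9272, -0.3746, 0.0000]
J4: z=[0.9272, -0.3746, 0.0000] o=[0.9459, 0.7316, 0.4473] → [0.1634, 0.4044, -0.2832, 0.9272, -0.3746, 0.0000]
q̇ = J⁺·V = [0.8040, -0.1670, 0.6390, 0.1960]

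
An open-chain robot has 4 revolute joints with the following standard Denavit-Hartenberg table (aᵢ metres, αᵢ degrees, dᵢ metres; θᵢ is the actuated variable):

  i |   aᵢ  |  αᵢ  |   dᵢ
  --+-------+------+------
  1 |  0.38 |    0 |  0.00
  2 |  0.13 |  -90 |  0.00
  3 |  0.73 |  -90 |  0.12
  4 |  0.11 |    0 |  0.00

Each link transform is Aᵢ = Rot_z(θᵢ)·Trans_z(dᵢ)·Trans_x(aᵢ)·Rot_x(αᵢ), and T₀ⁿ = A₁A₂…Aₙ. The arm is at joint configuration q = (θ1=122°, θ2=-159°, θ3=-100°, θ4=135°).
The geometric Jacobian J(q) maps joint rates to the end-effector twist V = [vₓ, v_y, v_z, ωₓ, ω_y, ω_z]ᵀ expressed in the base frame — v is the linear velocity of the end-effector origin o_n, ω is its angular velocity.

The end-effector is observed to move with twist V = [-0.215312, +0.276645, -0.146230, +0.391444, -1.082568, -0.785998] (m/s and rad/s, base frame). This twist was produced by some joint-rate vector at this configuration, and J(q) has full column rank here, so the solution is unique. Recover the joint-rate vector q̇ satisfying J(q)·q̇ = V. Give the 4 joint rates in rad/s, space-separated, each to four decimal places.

o_n = [-0.1626, 0.3459, 0.6423]
J₁: ẑ×o_n = [-0.3459, -0.1626, 0.0000], ω = ẑ
J2: z=[0.0000, 0.0000, 1.0000] o=[-0.2014, 0.3223, 0.0000] → [-0.0236, 0.0388, 0.0000, 0.0000, 0.0000, 1.0000]
J3: z=[0.6018, 0.7986, 0.0000] o=[-0.0975, 0.2440, 0.0000] → [0.5130, -0.3866, 0.1133, 0.6018, 0.7986, 0.0000]
J4: z=[0.7865, -0.5927, 0.1736] o=[-0.1266, 0.4161, 0.7189] → [0.0576, 0.0540, -0.0766, 0.7865, -0.5927, 0.1736]
q̇ = J⁺·V = [-0.0880, -0.8680, -0.6290, 0.9790]

-0.0880 -0.8680 -0.6290 0.9790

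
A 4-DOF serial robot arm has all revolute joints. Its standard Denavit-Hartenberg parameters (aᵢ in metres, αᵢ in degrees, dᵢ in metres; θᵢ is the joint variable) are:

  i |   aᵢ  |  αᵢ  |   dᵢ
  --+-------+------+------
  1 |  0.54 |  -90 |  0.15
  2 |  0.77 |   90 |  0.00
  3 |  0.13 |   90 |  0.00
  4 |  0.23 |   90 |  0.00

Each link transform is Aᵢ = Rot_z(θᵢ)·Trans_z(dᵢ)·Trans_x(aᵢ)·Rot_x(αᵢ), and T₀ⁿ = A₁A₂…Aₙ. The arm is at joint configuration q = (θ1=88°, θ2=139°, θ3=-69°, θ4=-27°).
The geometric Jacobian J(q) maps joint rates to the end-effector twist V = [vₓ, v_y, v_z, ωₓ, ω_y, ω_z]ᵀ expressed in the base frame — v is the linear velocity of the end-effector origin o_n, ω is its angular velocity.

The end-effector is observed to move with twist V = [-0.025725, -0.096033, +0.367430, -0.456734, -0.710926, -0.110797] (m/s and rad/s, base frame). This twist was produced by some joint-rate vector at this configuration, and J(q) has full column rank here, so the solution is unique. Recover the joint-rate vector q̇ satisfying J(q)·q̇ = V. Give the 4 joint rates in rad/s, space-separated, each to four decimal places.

-0.1140 0.2220 -0.4790 -0.5850

o_n = [0.3055, -0.2110, -0.3551]
J₁: ẑ×o_n = [0.2110, 0.3055, -0.0000], ω = ẑ
J2: z=[-0.9994, 0.0349, 0.0000] o=[0.0188, 0.5397, 0.1500] → [-0.0176, -0.5048, 0.7402, -0.9994, 0.0349, 0.0000]
J3: z=[0.0229, 0.6557, -0.7547] o=[-0.0014, -0.0411, -0.3552] → [-0.1282, -0.2317, -0.2051, 0.0229, 0.6557, -0.7547]
J4: z=[0.3827, 0.6916, 0.6125] o=[0.1186, -0.0805, -0.3857] → [0.1011, 0.1027, -0.1792, 0.3827, 0.6916, 0.6125]
q̇ = J⁺·V = [-0.1140, 0.2220, -0.4790, -0.5850]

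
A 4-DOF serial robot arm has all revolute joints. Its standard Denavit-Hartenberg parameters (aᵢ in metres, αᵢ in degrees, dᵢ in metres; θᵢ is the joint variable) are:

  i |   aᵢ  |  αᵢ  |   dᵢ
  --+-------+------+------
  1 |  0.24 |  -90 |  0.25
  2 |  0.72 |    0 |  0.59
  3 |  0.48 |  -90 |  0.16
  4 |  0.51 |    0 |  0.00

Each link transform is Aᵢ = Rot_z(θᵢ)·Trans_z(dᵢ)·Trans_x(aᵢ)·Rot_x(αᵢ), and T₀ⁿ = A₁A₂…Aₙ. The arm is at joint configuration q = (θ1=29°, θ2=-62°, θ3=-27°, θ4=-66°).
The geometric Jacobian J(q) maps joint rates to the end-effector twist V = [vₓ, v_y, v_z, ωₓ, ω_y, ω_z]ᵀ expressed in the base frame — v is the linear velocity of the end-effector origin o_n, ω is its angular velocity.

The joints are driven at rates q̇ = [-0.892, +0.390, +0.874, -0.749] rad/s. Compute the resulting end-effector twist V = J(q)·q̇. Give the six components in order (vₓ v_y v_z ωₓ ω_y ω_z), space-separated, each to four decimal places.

o_n = [-0.0734, 1.3495, 1.5731]
J₁: ẑ×o_n = [-1.3495, -0.0734, 0.0000], ω = ẑ
J2: z=[-0.4848, 0.8746, 0.0000] o=[0.2099, 0.1164, 0.2500] → [1.1572, 0.6414, -0.3500, -0.4848, 0.8746, 0.0000]
J3: z=[-0.4848, 0.8746, 0.0000] o=[0.2195, 0.7963, 0.8857] → [0.6012, 0.3332, -0.0120, -0.4848, 0.8746, 0.0000]
J4: z=[0.8745, 0.4847, -0.0175] o=[0.1493, 0.9403, 1.3656] → [0.1077, -0.1775, 0.4658, 0.8745, 0.4847, -0.0175]
V = J·q̇ = [2.0998, 0.7398, -0.4959, -1.2678, 0.7425, -0.8789]

2.0998 0.7398 -0.4959 -1.2678 0.7425 -0.8789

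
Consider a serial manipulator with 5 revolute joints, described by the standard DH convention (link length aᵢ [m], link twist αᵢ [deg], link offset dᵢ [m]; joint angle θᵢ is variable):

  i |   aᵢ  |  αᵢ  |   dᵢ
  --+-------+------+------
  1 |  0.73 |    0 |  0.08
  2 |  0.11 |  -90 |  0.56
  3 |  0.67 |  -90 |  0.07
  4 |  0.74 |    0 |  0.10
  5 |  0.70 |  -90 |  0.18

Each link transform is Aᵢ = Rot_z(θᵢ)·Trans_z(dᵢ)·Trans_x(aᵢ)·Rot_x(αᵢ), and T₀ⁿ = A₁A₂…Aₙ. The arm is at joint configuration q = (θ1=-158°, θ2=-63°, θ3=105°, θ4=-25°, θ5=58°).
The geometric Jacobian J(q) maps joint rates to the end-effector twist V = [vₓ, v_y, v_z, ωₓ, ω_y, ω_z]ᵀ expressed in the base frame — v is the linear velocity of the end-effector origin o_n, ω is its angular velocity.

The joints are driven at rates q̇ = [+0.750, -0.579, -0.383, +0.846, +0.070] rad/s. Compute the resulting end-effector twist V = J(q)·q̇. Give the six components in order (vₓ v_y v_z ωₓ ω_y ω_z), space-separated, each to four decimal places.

0.4705 0.8754 -0.2129 0.9190 -0.2914 0.4081

o_n = [-0.1802, -0.7072, -1.1496]
J₁: ẑ×o_n = [0.7072, -0.1802, 0.0000], ω = ẑ
J2: z=[0.0000, 0.0000, 1.0000] o=[-0.6768, -0.2735, 0.0800] → [0.4337, 0.4967, -0.0000, 0.0000, 0.0000, 1.0000]
J3: z=[-0.6561, -0.7547, 0.0000] o=[-0.7599, -0.2013, 0.6400] → [1.3506, -1.1741, 0.7694, -0.6561, -0.7547, 0.0000]
J4: z=[0.7290, -0.6337, 0.2588] o=[-0.6749, -0.3679, -0.0072] → [0.8118, 0.9609, 0.0662, 0.7290, -0.6337, 0.2588]
J5: z=[0.7290, -0.6337, 0.2588] o=[-0.6762, -0.7812, -0.6291] → [0.3107, 0.5078, 0.3683, 0.7290, -0.6337, 0.2588]
V = J·q̇ = [0.4705, 0.8754, -0.2129, 0.9190, -0.2914, 0.4081]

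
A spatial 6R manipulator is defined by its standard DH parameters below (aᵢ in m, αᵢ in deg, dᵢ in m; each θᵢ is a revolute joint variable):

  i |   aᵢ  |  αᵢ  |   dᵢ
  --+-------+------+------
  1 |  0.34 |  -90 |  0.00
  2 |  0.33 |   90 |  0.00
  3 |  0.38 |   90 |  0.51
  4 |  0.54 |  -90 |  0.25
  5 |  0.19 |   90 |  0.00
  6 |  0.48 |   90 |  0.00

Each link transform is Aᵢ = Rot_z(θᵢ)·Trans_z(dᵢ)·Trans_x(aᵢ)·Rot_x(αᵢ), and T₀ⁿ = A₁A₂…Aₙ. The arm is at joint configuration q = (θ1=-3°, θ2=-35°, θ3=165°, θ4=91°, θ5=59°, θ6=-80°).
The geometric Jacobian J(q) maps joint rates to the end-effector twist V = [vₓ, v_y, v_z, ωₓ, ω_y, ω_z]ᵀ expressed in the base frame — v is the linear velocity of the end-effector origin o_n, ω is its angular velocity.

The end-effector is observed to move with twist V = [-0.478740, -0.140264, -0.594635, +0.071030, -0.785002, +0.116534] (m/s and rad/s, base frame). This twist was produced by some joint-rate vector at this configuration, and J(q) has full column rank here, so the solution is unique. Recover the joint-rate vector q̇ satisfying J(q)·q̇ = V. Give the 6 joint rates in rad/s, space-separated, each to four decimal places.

0.9560 -0.4400 -0.3300 -0.1730 -0.2810 -0.4980

o_n = [-0.7261, 0.2711, 0.7079]
J₁: ẑ×o_n = [-0.2711, -0.7261, 0.0000], ω = ẑ
J2: z=[0.0523, 0.9986, 0.0000] o=[0.3395, -0.0178, 0.0000] → [0.7069, -0.0370, 1.0793, 0.0523, 0.9986, 0.0000]
J3: z=[-0.5728, 0.0300, 0.8192] o=[0.6095, -0.0319, 0.1893] → [-0.2327, -0.7970, -0.1335, -0.5728, 0.0300, 0.8192]
J4: z=[0.2623, 0.9535, 0.1485] o=[0.0222, 0.0973, 0.3965] → [0.2711, -0.1928, 0.7591, 0.2623, 0.9535, 0.1485]
J5: z=[0.7865, -0.3004, 0.5397] o=[-0.2141, 0.3491, 0.8811] → [0.0941, -0.1400, -0.2151, 0.7865, -0.3004, 0.5397]
J6: z=[-0.3442, 0.5123, 0.7868] o=[-0.3116, 0.1962, 0.9380] → [-0.1768, -0.4054, 0.1866, -0.3442, 0.5123, 0.7868]
q̇ = J⁺·V = [0.9560, -0.4400, -0.3300, -0.1730, -0.2810, -0.4980]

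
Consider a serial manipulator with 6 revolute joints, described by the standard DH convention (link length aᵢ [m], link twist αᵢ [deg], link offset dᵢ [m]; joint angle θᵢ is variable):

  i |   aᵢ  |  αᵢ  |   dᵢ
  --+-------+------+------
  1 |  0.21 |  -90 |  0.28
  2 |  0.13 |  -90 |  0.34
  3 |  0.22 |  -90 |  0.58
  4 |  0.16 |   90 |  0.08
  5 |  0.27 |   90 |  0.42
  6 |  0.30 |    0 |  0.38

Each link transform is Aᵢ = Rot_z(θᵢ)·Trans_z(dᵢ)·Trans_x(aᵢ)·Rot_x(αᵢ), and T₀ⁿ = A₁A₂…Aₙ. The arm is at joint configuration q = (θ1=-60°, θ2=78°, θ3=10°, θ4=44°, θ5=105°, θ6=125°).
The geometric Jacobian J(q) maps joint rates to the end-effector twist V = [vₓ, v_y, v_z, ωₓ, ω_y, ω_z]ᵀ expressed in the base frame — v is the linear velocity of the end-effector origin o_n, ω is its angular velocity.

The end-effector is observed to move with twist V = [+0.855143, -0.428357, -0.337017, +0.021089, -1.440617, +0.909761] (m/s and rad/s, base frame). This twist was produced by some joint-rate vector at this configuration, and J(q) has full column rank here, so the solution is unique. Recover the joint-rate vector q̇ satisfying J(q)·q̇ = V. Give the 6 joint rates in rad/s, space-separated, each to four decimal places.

o_n = [-0.2223, 0.1650, -0.9536]
J₁: ẑ×o_n = [-0.1650, -0.2223, 0.0000], ω = ẑ
J2: z=[0.8660, 0.5000, 0.0000] o=[0.1050, -0.1819, 0.2800] → [-0.6168, 1.0683, 0.4641, 0.8660, 0.5000, 0.0000]
J3: z=[-0.4891, 0.8471, -0.2079] o=[0.4130, -0.0353, 0.1528] → [-0.8956, -0.4090, 0.4401, -0.4891, 0.8471, -0.2079]
J4: z=[-0.8709, -0.4611, 0.1699] o=[0.1187, 0.3979, -0.1797] → [0.3964, -0.7319, 0.0456, -0.8709, -0.4611, 0.1699]
J5: z=[-0.3852, 0.4259, -0.8187] o=[0.0979, 0.2365, -0.2538] → [-0.3565, -0.0074, 0.1639, -0.3852, 0.4259, -0.8187]
J6: z=[0.0694, -0.8713, -0.4859] o=[-0.3123, 0.3495, -0.5151] → [0.2924, -0.0133, 0.0657, 0.0694, -0.8713, -0.4859]
q̇ = J⁺·V = [0.9540, -0.2820, -0.5080, 0.1560, -0.2540, 0.7910]

0.9540 -0.2820 -0.5080 0.1560 -0.2540 0.7910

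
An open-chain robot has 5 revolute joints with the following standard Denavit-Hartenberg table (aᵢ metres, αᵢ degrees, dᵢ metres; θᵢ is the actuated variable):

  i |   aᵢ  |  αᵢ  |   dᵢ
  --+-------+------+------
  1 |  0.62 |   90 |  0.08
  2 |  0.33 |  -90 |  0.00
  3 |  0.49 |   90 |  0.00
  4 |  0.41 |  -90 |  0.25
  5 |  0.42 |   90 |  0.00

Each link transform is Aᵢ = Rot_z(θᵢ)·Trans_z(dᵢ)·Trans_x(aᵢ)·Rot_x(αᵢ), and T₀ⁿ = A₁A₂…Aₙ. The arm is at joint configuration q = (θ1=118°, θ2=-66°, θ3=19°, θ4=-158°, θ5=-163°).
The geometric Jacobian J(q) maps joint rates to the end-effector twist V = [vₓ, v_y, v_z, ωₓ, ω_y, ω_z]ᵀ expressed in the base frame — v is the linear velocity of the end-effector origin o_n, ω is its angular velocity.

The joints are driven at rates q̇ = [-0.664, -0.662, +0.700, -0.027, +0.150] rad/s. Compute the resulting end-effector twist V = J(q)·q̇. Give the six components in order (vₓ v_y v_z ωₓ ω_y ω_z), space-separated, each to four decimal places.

o_n = [-0.2904, 0.9625, -0.7502]
J₁: ẑ×o_n = [-0.9625, -0.2904, 0.0000], ω = ẑ
J2: z=[0.8829, 0.4695, 0.0000] o=[-0.2911, 0.5474, 0.0800] → [-0.3897, 0.7330, 0.3662, 0.8829, 0.4695, 0.0000]
J3: z=[-0.4289, 0.8066, 0.4067] o=[-0.3541, 0.6659, -0.2215] → [-0.5471, -0.2008, -0.1786, -0.4289, 0.8066, 0.4067]
J4: z=[0.7727, 0.5608, -0.2974] o=[-0.5834, 0.7574, -0.6447] → [0.0019, -0.0057, -0.0059, 0.7727, 0.5608, -0.2974]
J5: z=[0.2223, -0.6779, -0.7007] o=[-0.1465, 0.7028, -0.4532] → [0.3834, 0.1669, -0.0398, 0.2223, -0.6779, -0.7007]
V = J·q̇ = [0.5716, -0.4078, -0.3732, -0.8722, 0.1370, -0.4764]

0.5716 -0.4078 -0.3732 -0.8722 0.1370 -0.4764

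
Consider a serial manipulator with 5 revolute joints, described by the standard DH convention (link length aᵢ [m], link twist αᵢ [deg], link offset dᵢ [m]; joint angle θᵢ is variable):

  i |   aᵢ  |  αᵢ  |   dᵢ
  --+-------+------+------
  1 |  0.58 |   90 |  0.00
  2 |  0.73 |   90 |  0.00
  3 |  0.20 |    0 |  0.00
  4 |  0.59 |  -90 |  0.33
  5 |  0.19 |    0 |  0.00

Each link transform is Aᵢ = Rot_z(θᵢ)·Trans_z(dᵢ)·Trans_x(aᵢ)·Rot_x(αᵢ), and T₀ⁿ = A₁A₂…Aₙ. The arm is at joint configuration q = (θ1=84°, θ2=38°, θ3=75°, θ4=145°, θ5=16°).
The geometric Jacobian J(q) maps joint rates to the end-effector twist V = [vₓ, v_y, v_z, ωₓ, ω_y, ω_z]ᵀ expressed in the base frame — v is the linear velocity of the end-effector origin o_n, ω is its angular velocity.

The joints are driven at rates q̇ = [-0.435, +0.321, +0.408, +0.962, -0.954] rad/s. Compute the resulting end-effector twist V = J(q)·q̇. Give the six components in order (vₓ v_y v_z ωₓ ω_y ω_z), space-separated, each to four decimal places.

o_n = [-0.2077, 0.9273, -0.1019]
J₁: ẑ×o_n = [-0.9273, -0.2077, 0.0000], ω = ẑ
J2: z=[0.9945, -0.1045, 0.0000] o=[0.0606, 0.5768, 0.0000] → [0.0106, 0.1013, 0.3206, 0.9945, -0.1045, 0.0000]
J3: z=[0.0644, 0.6123, -0.7880] o=[0.1208, 1.1489, 0.4494] → [-0.5122, 0.2943, 0.1868, 0.0644, 0.6123, -0.7880]
J4: z=[0.0644, 0.6123, -0.7880] o=[0.3171, 1.1693, 0.4813] → [-0.5477, 0.4511, 0.3058, 0.0644, 0.6123, -0.7880]
J5: z=[-0.7089, 0.5838, 0.3957] o=[-0.0760, 1.0568, -0.0570] → [0.0250, -0.0839, 0.1686, -0.7089, 0.5838, 0.3957]
V = J·q̇ = [-0.3529, 0.7569, 0.3124, 1.0837, 0.2483, -1.8921]

-0.3529 0.7569 0.3124 1.0837 0.2483 -1.8921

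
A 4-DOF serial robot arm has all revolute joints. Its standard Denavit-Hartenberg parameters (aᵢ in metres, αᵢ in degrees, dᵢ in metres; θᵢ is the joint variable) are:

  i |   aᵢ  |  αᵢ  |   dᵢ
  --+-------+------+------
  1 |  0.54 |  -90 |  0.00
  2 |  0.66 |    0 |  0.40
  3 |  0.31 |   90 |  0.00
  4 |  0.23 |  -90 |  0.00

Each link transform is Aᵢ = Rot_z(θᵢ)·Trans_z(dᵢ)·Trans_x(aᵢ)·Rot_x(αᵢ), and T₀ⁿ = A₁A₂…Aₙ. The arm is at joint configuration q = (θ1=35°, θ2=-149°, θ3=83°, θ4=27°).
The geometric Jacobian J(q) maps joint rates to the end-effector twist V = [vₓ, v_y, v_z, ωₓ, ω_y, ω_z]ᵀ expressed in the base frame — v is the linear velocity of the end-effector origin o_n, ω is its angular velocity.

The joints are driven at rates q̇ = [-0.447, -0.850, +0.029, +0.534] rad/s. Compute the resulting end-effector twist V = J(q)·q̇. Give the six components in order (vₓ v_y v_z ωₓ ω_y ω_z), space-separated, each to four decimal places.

-0.4026 -0.2486 -0.3599 0.0713 -0.9523 -0.2298

o_n = [-0.1388, 0.5186, 0.8103]
J₁: ẑ×o_n = [-0.5186, -0.1388, 0.0000], ω = ẑ
J2: z=[-0.5736, 0.8192, 0.0000] o=[0.4423, 0.3097, 0.0000] → [0.6638, 0.4648, 0.3563, -0.5736, 0.8192, 0.0000]
J3: z=[-0.5736, 0.8192, 0.0000] o=[-0.2505, 0.3129, 0.3399] → [0.3853, 0.2698, -0.2094, -0.5736, 0.8192, 0.0000]
J4: z=[-0.7483, -0.5240, 0.4067] o=[-0.1472, 0.3852, 0.6231] → [-0.1523, 0.1435, -0.0954, -0.7483, -0.5240, 0.4067]
V = J·q̇ = [-0.4026, -0.2486, -0.3599, 0.0713, -0.9523, -0.2298]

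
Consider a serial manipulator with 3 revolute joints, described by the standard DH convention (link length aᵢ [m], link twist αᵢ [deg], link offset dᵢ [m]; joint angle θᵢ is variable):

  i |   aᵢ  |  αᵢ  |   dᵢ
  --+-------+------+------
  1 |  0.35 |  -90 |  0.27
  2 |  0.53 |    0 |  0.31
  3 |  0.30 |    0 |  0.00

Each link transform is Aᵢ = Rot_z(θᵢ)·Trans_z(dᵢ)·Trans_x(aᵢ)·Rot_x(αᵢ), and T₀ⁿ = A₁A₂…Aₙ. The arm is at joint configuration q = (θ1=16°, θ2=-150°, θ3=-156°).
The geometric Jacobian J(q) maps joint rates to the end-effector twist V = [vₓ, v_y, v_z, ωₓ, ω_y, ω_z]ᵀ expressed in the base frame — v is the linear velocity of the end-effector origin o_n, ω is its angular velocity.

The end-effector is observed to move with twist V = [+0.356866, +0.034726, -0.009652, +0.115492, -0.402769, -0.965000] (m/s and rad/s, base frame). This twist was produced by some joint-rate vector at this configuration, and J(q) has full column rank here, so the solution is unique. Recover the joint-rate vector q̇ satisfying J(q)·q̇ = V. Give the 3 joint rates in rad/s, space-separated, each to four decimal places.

o_n = [-0.0207, 0.3166, 0.2923]
J₁: ẑ×o_n = [-0.3166, -0.0207, 0.0000], ω = ẑ
J2: z=[-0.2756, 0.9613, 0.0000] o=[0.3364, 0.0965, 0.2700] → [0.0214, 0.0061, 0.2827, -0.2756, 0.9613, 0.0000]
J3: z=[-0.2756, 0.9613, 0.0000] o=[-0.1902, 0.2679, 0.5350] → [-0.2333, -0.0669, -0.1763, -0.2756, 0.9613, 0.0000]
q̇ = J⁺·V = [-0.9650, -0.1820, -0.2370]

-0.9650 -0.1820 -0.2370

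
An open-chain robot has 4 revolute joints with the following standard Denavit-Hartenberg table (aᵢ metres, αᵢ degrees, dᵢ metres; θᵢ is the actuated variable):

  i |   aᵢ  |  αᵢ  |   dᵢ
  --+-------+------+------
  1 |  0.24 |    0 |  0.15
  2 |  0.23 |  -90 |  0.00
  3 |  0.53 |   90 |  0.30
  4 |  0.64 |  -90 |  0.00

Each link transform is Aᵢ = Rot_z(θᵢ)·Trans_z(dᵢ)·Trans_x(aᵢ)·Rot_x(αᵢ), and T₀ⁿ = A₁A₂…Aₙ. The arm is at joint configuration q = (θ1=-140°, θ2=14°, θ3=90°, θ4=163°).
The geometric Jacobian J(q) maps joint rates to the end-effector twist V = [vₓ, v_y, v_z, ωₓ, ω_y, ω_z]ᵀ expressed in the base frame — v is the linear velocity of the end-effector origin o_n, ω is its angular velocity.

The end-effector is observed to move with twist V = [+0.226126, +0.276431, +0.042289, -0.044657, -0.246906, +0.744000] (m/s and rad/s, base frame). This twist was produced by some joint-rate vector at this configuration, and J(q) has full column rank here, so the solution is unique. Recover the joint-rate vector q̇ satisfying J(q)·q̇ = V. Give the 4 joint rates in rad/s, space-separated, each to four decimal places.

o_n = [0.0750, -0.6267, 0.2320]
J₁: ẑ×o_n = [0.6267, 0.0750, -0.0000], ω = ẑ
J2: z=[0.0000, 0.0000, 1.0000] o=[-0.1839, -0.1543, 0.1500] → [0.4724, 0.2589, -0.0000, 0.0000, 0.0000, 1.0000]
J3: z=[0.8090, -0.5878, 0.0000] o=[-0.3190, -0.3403, 0.1500] → [-0.0482, -0.0664, -0.0000, 0.8090, -0.5878, 0.0000]
J4: z=[-0.5878, -0.8090, 0.0000] o=[-0.0763, -0.5167, -0.3800] → [-0.4951, 0.3597, 0.1871, -0.5878, -0.8090, 0.0000]
q̇ = J⁺·V = [-0.0530, 0.7970, 0.1090, 0.2260]

-0.0530 0.7970 0.1090 0.2260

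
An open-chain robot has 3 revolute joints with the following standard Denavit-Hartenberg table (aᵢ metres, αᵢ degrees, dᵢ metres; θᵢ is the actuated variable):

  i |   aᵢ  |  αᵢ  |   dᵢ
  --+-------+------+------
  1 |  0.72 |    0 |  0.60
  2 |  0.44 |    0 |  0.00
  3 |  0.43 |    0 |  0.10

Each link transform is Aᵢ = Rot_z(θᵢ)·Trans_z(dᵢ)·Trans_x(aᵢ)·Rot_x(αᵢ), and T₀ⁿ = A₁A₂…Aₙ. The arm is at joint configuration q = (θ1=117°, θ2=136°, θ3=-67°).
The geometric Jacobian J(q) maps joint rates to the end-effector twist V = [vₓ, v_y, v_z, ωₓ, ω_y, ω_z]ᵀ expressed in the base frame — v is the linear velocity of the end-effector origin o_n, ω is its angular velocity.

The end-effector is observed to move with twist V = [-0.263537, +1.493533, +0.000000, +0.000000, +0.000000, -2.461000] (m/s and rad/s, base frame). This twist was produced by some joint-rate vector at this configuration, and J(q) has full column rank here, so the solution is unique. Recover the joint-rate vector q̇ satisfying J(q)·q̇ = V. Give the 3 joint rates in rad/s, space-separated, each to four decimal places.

o_n = [-0.8832, 0.1758, 0.7000]
J₁: ẑ×o_n = [-0.1758, -0.8832, 0.0000], ω = ẑ
J2: z=[0.0000, 0.0000, 1.0000] o=[-0.3269, 0.6415, 0.6000] → [0.4657, -0.5563, 0.0000, 0.0000, 0.0000, 1.0000]
J3: z=[0.0000, 0.0000, 1.0000] o=[-0.4555, 0.2208, 0.6000] → [0.0449, -0.4276, 0.0000, 0.0000, 0.0000, 1.0000]
q̇ = J⁺·V = [-0.7540, -0.7590, -0.9480]

-0.7540 -0.7590 -0.9480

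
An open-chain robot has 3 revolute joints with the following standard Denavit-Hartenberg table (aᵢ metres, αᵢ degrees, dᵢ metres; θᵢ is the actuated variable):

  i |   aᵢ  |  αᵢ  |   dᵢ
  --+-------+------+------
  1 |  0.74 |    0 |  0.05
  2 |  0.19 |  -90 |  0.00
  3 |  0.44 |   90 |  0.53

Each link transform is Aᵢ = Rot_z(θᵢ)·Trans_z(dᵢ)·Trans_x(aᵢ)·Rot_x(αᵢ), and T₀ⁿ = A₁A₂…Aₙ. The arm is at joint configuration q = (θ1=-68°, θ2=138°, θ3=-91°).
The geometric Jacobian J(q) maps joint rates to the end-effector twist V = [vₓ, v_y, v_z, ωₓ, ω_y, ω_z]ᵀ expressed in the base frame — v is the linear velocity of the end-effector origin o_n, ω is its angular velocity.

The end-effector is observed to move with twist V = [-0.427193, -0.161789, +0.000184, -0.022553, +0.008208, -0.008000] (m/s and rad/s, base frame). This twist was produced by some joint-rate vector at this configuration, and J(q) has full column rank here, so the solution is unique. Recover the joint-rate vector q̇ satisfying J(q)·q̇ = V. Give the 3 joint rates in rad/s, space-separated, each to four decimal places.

o_n = [-0.1585, -0.3335, 0.4899]
J₁: ẑ×o_n = [0.3335, -0.1585, 0.0000], ω = ẑ
J2: z=[0.0000, 0.0000, 1.0000] o=[0.2772, -0.6861, 0.0500] → [-0.3526, -0.4357, 0.0000, 0.0000, 0.0000, 1.0000]
J3: z=[-0.9397, 0.3420, 0.0000] o=[0.3422, -0.5076, 0.0500] → [0.1505, 0.4134, 0.0077, -0.9397, 0.3420, 0.0000]
q̇ = J⁺·V = [-0.6320, 0.6240, 0.0240]

-0.6320 0.6240 0.0240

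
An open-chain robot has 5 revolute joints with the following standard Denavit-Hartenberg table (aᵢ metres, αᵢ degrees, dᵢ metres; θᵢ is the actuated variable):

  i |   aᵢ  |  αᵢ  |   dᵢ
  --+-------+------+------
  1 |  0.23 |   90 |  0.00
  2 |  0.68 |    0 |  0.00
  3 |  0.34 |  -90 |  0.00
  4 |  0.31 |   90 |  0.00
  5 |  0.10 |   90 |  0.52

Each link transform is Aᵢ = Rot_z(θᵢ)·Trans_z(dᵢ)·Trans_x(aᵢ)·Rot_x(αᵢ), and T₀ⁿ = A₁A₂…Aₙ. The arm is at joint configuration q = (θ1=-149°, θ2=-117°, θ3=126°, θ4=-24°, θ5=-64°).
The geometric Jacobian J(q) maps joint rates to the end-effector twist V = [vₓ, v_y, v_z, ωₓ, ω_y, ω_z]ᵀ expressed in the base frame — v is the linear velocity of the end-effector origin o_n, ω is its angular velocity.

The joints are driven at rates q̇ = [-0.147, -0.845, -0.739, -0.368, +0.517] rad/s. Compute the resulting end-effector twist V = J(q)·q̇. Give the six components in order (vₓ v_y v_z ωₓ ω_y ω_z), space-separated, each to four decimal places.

0.6416 0.5209 -0.4748 0.7012 -0.8756 -0.5434

o_n = [-0.6458, 0.3341, -0.6240]
J₁: ẑ×o_n = [-0.3341, -0.6458, 0.0000], ω = ẑ
J2: z=[-0.5150, 0.8572, 0.0000] o=[-0.1971, -0.1185, 0.0000] → [-0.5349, -0.3214, 0.1515, -0.5150, 0.8572, 0.0000]
J3: z=[-0.5150, 0.8572, 0.0000] o=[0.0675, 0.0405, -0.6059] → [-0.0155, -0.0093, 0.4602, -0.5150, 0.8572, 0.0000]
J4: z=[0.1341, 0.0806, 0.9877] o=[-0.2204, -0.1324, -0.5527] → [-0.4665, -0.4106, 0.0968, 0.1341, 0.0806, 0.9877]
J5: z=[-0.1262, 0.9900, -0.0636] o=[-0.5251, -0.1684, -0.5084] → [-0.0825, -0.0069, 0.0561, -0.1262, 0.9900, -0.0636]
V = J·q̇ = [0.6416, 0.5209, -0.4748, 0.7012, -0.8756, -0.5434]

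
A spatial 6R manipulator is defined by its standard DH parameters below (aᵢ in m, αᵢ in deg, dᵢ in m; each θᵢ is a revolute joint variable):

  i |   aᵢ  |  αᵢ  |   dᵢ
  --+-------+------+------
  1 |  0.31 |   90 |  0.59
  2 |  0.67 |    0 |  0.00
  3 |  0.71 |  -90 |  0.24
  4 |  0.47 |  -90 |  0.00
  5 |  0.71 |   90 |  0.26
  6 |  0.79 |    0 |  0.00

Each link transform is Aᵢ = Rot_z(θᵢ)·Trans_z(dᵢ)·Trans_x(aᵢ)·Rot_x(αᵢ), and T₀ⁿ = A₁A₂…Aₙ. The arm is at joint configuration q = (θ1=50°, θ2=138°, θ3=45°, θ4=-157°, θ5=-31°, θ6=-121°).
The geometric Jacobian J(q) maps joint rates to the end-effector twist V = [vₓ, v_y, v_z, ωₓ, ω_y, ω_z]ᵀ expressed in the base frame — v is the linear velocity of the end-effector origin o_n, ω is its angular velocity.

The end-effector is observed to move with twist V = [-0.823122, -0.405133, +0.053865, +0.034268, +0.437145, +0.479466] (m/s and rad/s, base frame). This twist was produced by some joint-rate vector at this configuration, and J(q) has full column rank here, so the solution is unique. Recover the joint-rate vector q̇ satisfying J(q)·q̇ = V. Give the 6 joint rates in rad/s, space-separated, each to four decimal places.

o_n = [0.0727, -0.1330, 0.8889]
J₁: ẑ×o_n = [0.1330, 0.0727, -0.0000], ω = ẑ
J2: z=[0.7660, -0.6428, 0.0000] o=[0.1993, 0.2375, 0.5900] → [-0.1922, -0.2290, -0.3651, 0.7660, -0.6428, 0.0000]
J3: z=[0.7660, -0.6428, 0.0000] o=[-0.1208, -0.1439, 1.0383] → [0.0960, 0.1144, 0.1328, 0.7660, -0.6428, 0.0000]
J4: z=[0.0336, 0.0401, -0.9986] o=[-0.3927, -0.8414, 1.0012] → [0.7029, -0.4610, 0.0052, 0.0336, 0.0401, -0.9986]
J5: z=[0.4543, -0.8906, -0.0204] o=[0.0257, -0.6284, 1.0238] → [0.1302, 0.0603, 0.2670, 0.4543, -0.8906, -0.0204]
J6: z=[-0.4296, -0.1990, -0.8808] o=[0.6979, -0.5696, 0.6826] → [0.3436, 0.6393, -0.3120, -0.4296, -0.1990, -0.8808]
q̇ = J⁺·V = [-0.7070, 0.2060, -0.4700, -0.5190, -0.1550, -0.7550]

-0.7070 0.2060 -0.4700 -0.5190 -0.1550 -0.7550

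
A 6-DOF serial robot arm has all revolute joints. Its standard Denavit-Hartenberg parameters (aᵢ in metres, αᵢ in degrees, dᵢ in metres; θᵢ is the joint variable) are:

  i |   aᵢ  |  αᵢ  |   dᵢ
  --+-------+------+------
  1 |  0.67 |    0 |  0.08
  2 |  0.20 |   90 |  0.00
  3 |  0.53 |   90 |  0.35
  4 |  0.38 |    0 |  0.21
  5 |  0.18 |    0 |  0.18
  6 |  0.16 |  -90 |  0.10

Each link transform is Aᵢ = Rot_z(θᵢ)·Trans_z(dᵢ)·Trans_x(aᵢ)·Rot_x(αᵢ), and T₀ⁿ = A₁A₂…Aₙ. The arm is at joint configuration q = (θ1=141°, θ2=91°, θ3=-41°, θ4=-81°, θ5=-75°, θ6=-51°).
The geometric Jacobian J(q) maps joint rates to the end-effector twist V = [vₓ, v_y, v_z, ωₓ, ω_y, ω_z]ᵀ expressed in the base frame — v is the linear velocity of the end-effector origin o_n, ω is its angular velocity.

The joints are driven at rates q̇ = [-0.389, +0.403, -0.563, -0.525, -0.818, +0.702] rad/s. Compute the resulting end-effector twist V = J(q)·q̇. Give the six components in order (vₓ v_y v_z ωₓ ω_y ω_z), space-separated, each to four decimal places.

0.2518 0.7693 0.2242 0.1847 -0.6780 0.4978

o_n = [-0.5567, 0.3334, -0.4751]
J₁: ẑ×o_n = [-0.3334, -0.5567, 0.0000], ω = ẑ
J2: z=[0.0000, 0.0000, 1.0000] o=[-0.5207, 0.4216, 0.0800] → [0.0882, -0.0360, 0.0000, 0.0000, 0.0000, 1.0000]
J3: z=[-0.7880, 0.6157, 0.0000] o=[-0.6438, 0.2640, 0.0800] → [-0.3418, -0.4374, -0.1083, -0.7880, 0.6157, 0.0000]
J4: z=[0.4039, 0.5170, -0.7547] o=[-1.1659, 0.1643, -0.2677] → [0.0204, -0.3760, -0.2466, 0.4039, 0.5170, -0.7547]
J5: z=[0.4039, 0.5170, -0.7547] o=[-0.8129, 0.0065, -0.4652] → [0.2417, -0.1893, -0.0004, 0.4039, 0.5170, -0.7547]
J6: z=[0.4039, 0.5170, -0.7547] o=[-0.6061, 0.1522, -0.4932] → [0.1461, -0.0446, 0.0477, 0.4039, 0.5170, -0.7547]
V = J·q̇ = [0.2518, 0.7693, 0.2242, 0.1847, -0.6780, 0.4978]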